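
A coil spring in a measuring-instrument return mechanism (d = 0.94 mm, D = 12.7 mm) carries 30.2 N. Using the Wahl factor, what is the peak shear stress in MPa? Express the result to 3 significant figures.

1300 MPa

Spring index C = D/d = 12.7/0.94 = 13.5106
K_W = (4C−1)/(4C−4) + 0.615/C = 53.043/50.043 + 0.0455 = 1.1055
τ₀ = 8FD/(πd³) = 8·30.2·12.7/(π·0.94³) = 3068.32/2.6094 = 1175.9 MPa
τ_max = K·τ₀ = 1.1055 × 1175.9 = 1299.9 MPa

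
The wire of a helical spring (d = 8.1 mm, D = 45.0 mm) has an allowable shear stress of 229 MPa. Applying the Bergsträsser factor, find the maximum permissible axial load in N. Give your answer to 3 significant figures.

843 N

C = D/d = 45.0/8.1 = 5.5556
K_B = (4C+2)/(4C−3) = 24.222/19.222 = 1.2601
τ_max = K·8FD/(πd³) → F_max = τ_allow·πd³/(8DK)
F_max = 229·π·8.1³/(8·45.0·1.2601) = 3.8233e+05/453.64 = 842.81 N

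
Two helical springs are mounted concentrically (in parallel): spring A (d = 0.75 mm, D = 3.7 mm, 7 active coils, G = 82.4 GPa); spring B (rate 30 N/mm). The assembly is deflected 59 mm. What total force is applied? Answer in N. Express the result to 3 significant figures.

k_A = Gd⁴/(8D³N_a) = (82.4×10³)(0.75⁴)/(8·3.7³·7) = 9.1913 N/mm
Parallel: k_eq = 9.1913 + 30 = 39.191 N/mm
F = k_eq·δ = 39.191·59 = 2312.3 N

2310 N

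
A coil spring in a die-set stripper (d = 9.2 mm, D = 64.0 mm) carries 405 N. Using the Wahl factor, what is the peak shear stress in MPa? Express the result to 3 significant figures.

103 MPa

Spring index C = D/d = 64.0/9.2 = 6.9565
K_W = (4C−1)/(4C−4) + 0.615/C = 26.826/23.826 + 0.0884 = 1.2143
τ₀ = 8FD/(πd³) = 8·405·64.0/(π·9.2³) = 207360/2446.3 = 84.764 MPa
τ_max = K·τ₀ = 1.2143 × 84.764 = 102.93 MPa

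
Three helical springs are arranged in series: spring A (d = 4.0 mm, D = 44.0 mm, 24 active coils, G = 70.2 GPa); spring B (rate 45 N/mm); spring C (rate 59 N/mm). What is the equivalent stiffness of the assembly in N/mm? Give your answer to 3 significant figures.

k_A = Gd⁴/(8D³N_a) = (70.2×10³)(4.0⁴)/(8·44.0³·24) = 1.0988 N/mm
Series: 1/k_eq = 1/1.0988 + 1/45 + 1/59 = 0.94926; k_eq = 1.0535 N/mm

1.05 N/mm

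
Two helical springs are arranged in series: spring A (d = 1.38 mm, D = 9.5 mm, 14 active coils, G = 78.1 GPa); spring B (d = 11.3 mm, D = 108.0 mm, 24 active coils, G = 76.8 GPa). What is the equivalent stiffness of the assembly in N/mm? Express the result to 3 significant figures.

1.88 N/mm

k_A = Gd⁴/(8D³N_a) = (78.1×10³)(1.38⁴)/(8·9.5³·14) = 2.9497 N/mm
k_B = Gd⁴/(8D³N_a) = (76.8×10³)(11.3⁴)/(8·108.0³·24) = 5.1773 N/mm
Series: 1/k_eq = 1/2.9497 + 1/5.1773 = 0.53217; k_eq = 1.8791 N/mm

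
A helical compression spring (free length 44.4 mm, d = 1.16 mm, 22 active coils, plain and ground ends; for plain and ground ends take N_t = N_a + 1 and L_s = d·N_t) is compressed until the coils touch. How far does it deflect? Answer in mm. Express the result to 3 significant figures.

17.7 mm

N_t = 23; L_s = 1.16·23 = 26.68 mm
δ_solid = L₀ − L_s = 44.4 − 26.68 = 17.72 mm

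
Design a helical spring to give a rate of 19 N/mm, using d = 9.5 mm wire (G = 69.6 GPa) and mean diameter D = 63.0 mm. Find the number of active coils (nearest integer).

N_a = Gd⁴/(8D³k) = (69.6×10³ × 9.5⁴)/(8 × 63.0³ × 19)
    = 5.66896e+08 / 3.80071e+07 = 14.92 → 15 coils

15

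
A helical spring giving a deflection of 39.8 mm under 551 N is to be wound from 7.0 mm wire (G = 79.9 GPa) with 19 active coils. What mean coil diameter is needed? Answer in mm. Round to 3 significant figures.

45.0 mm

Required rate k = F/δ = 551/39.8 = 13.844 N/mm
D = (Gd⁴/(8N_a·k))^(1/3) = (79.9×10³·7.0⁴/(8·19·13.844))^(1/3)
  = (91164.7)^(1/3) = 45.0065 mm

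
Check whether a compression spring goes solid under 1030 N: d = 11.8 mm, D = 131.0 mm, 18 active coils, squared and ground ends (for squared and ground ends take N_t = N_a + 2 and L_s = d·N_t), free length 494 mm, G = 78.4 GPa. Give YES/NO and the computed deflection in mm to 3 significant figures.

NO, δ = 219 mm

k = Gd⁴/(8D³N_a) = (78.4×10³)(11.8⁴)/(8·131.0³·18) = 4.6953 N/mm
N_t = 20; L_s = 11.8·20 = 236 mm; δ_solid = L₀ − L_s = 494 − 236 = 258 mm
δ = F/k = 1030/4.6953 = 219.37 mm
δ < δ_solid → spring does not go solid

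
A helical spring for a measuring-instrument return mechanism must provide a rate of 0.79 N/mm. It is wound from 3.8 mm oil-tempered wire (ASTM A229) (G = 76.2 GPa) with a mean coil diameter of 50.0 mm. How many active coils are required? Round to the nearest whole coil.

20

N_a = Gd⁴/(8D³k) = (76.2×10³ × 3.8⁴)/(8 × 50.0³ × 0.79)
    = 1.58887e+07 / 790000 = 20.11 → 20 coils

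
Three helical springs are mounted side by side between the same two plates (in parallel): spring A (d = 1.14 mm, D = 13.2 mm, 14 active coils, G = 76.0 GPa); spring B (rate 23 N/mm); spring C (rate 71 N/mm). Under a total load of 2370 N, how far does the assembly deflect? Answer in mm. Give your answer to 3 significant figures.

25.1 mm

k_A = Gd⁴/(8D³N_a) = (76.0×10³)(1.14⁴)/(8·13.2³·14) = 0.4983 N/mm
Parallel: k_eq = 0.4983 + 23 + 71 = 94.498 N/mm
δ = F/k_eq = 2370/94.498 = 25.08 mm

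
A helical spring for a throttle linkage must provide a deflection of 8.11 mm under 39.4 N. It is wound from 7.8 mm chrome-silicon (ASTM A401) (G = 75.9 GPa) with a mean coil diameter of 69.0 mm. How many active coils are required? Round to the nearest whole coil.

Required rate k = F/δ = 39.4/8.11 = 4.8582 N/mm
N_a = Gd⁴/(8D³k) = (75.9×10³ × 7.8⁴)/(8 × 69.0³ × 4.8582)
    = 2.80944e+08 / 1.27677e+07 = 22 → 22 coils

22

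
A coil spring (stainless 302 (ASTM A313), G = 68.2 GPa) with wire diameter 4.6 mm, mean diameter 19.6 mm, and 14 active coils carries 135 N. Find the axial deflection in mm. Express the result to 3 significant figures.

3.73 mm

k = Gd⁴/(8D³N_a) = (68.2×10³)(4.6⁴)/(8·19.6³·14) = 36.21 N/mm
δ = F/k = 135 / 36.21 = 3.7282 mm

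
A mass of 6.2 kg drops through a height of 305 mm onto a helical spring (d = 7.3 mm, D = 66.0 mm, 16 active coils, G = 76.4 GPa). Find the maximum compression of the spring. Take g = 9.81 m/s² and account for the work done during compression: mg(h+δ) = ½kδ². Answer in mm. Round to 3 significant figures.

k = Gd⁴/(8D³N_a) = (76.4×10³)(7.3⁴)/(8·66.0³·16) = 5.8958 N/mm
W = mg = 6.2 × 9.81 = 60.822 N
½kδ² − Wδ − Wh = 0 → δ = (W + √(W² + 2kWh))/k
δ = (60.822 + √(3699.3 + 218743))/5.8958 = (60.822 + 471.64)/5.8958 = 90.312 mm

90.3 mm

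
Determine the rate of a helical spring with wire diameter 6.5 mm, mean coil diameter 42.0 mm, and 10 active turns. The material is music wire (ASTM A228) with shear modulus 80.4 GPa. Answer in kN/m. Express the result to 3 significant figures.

24.2 kN/m

k = Gd⁴/(8D³N_a) = (80.4×10³ × 6.5⁴) / (8 × 42.0³ × 10)
  = 1.43519e+08 / 5.92704e+06 = 24.214 N/mm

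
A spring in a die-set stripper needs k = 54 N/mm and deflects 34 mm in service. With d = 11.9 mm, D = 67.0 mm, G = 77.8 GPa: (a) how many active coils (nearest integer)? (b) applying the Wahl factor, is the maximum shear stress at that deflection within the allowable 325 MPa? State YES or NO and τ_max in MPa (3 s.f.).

(a) 12 coils; (b) YES, τ_max = 236 MPa

N_a = Gd⁴/(8D³k) = (77.8×10³)(11.9⁴)/(8·67.0³·54) = 12.01 → N_a = 12
Actual rate k = Gd⁴/(8D³·12) = 54.035 N/mm
Working load F = kδ = 54.035·34 = 1837.2 N
C = 67.0/11.9 = 5.6303; K_W = (4C−1)/(4C−4)+0.615/C = 1.2712
τ_max = K_W·8FD/(πd³) = 1.2712·186.01 = 236.45 MPa
τ_max ≤ 325 MPa → acceptable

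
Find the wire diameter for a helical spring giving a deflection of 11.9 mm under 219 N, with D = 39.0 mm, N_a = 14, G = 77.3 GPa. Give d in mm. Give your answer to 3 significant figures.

6.31 mm

Required rate k = F/δ = 219/11.9 = 18.403 N/mm
d = (8D³N_a·k / G)^(1/4) = (8·39.0³·14·18.403 / (77.3×10³))^0.25
  = (1581.7)^0.25 = 6.3064 mm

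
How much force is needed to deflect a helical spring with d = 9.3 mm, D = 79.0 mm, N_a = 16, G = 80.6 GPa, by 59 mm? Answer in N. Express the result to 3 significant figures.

564 N

k = Gd⁴/(8D³N_a) = (80.6×10³)(9.3⁴)/(8·79.0³·16) = 9.5538 N/mm
F = k·δ = 9.5538 × 59 = 563.67 N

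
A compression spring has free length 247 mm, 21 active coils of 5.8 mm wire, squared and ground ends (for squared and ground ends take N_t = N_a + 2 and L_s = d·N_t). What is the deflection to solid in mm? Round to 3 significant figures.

N_t = 23; L_s = 5.8·23 = 133.4 mm
δ_solid = L₀ − L_s = 247 − 133.4 = 113.6 mm

114 mm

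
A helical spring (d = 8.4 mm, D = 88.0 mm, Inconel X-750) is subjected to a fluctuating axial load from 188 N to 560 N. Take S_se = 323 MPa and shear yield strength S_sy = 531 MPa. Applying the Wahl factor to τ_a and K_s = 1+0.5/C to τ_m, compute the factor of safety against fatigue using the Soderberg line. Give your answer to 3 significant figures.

1.90

C = D/d = 88.0/8.4 = 10.4762; K_W = (4C−1)/(4C−4)+0.615/C = 1.1379; K_s = 1+0.5/C = 1.0477
F_a = (F_max−F_min)/2 = 186 N; F_m = (F_max+F_min)/2 = 374 N
τ_a = K_W·8F_aD/(πd³) = 1.1379 × 70.323 = 80.017 MPa
τ_m = K_s·8F_mD/(πd³) = 1.0477 × 141.4 = 148.15 MPa
Soderberg: 1/n_f = τ_a/S_se + τ_m/S_sy = 80.017/323 + 148.15/531 = 0.24773 + 0.27900 = 0.52673
n_f = 1/0.52673 = 1.898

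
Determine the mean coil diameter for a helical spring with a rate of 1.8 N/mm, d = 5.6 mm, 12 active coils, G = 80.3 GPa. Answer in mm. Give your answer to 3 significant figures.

77.0 mm

D = (Gd⁴/(8N_a·k))^(1/3) = (80.3×10³·5.6⁴/(8·12·1.8))^(1/3)
  = (457008)^(1/3) = 77.0267 mm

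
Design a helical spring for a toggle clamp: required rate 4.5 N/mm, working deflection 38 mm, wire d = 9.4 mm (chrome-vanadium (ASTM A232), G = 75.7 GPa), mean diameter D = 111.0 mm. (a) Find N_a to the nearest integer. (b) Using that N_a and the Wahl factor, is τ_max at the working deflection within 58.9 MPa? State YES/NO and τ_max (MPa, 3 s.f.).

N_a = Gd⁴/(8D³k) = (75.7×10³)(9.4⁴)/(8·111.0³·4.5) = 12 → N_a = 12
Actual rate k = Gd⁴/(8D³·12) = 4.5016 N/mm
Working load F = kδ = 4.5016·38 = 171.06 N
C = 111.0/9.4 = 11.8085; K_W = (4C−1)/(4C−4)+0.615/C = 1.1215
τ_max = K_W·8FD/(πd³) = 1.1215·58.214 = 65.286 MPa
τ_max > 58.9 MPa → exceeds allowable

(a) 12 coils; (b) NO, τ_max = 65.3 MPa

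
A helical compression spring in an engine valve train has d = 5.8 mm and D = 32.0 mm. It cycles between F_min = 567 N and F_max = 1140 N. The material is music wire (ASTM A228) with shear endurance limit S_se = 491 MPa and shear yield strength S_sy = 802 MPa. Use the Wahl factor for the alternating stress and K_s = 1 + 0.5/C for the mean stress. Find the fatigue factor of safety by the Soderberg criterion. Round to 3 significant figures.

1.26

C = D/d = 32.0/5.8 = 5.5172; K_W = (4C−1)/(4C−4)+0.615/C = 1.2775; K_s = 1+0.5/C = 1.0906
F_a = (F_max−F_min)/2 = 286.5 N; F_m = (F_max+F_min)/2 = 853.5 N
τ_a = K_W·8F_aD/(πd³) = 1.2775 × 119.65 = 152.86 MPa
τ_m = K_s·8F_mD/(πd³) = 1.0906 × 356.46 = 388.76 MPa
Soderberg: 1/n_f = τ_a/S_se + τ_m/S_sy = 152.86/491 + 388.76/802 = 0.31132 + 0.48474 = 0.79606
n_f = 1/0.79606 = 1.256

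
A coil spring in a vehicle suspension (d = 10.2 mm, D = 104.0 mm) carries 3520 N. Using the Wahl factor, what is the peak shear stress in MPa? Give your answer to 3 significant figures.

Spring index C = D/d = 104.0/10.2 = 10.1961
K_W = (4C−1)/(4C−4) + 0.615/C = 39.784/36.784 + 0.0603 = 1.1419
τ₀ = 8FD/(πd³) = 8·3520·104.0/(π·10.2³) = 2.92864e+06/3333.9 = 878.45 MPa
τ_max = K·τ₀ = 1.1419 × 878.45 = 1003.1 MPa

1000 MPa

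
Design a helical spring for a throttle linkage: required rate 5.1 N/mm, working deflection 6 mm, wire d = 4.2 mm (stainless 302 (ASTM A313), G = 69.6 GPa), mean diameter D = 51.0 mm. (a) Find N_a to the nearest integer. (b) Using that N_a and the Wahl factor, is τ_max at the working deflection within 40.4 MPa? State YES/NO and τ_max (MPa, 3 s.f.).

N_a = Gd⁴/(8D³k) = (69.6×10³)(4.2⁴)/(8·51.0³·5.1) = 4.002 → N_a = 4
Actual rate k = Gd⁴/(8D³·4) = 5.1021 N/mm
Working load F = kδ = 5.1021·6 = 30.612 N
C = 51.0/4.2 = 12.1429; K_W = (4C−1)/(4C−4)+0.615/C = 1.1180
τ_max = K_W·8FD/(πd³) = 1.1180·53.661 = 59.991 MPa
τ_max > 40.4 MPa → exceeds allowable

(a) 4 coils; (b) NO, τ_max = 60.0 MPa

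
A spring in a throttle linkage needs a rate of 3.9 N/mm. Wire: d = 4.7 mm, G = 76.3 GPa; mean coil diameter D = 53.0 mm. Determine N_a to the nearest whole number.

8

N_a = Gd⁴/(8D³k) = (76.3×10³ × 4.7⁴)/(8 × 53.0³ × 3.9)
    = 3.7232e+07 / 4.64496e+06 = 8.016 → 8 coils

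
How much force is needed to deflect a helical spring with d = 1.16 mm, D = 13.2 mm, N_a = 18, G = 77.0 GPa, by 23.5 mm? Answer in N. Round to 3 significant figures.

9.89 N

k = Gd⁴/(8D³N_a) = (77.0×10³)(1.16⁴)/(8·13.2³·18) = 0.42096 N/mm
F = k·δ = 0.42096 × 23.5 = 9.8925 N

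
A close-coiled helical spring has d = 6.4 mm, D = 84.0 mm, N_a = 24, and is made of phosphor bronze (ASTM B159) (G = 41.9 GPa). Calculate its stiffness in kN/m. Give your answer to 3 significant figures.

k = Gd⁴/(8D³N_a) = (41.9×10³ × 6.4⁴) / (8 × 84.0³ × 24)
  = 7.02965e+07 / 1.13799e+08 = 0.61772 N/mm

0.618 kN/m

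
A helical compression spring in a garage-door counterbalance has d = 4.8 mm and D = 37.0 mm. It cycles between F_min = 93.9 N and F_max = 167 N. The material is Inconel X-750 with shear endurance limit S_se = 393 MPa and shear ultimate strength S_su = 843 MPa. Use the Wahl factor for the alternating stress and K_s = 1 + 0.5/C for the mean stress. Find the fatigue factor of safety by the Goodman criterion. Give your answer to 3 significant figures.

4.26

C = D/d = 37.0/4.8 = 7.7083; K_W = (4C−1)/(4C−4)+0.615/C = 1.1916; K_s = 1+0.5/C = 1.0649
F_a = (F_max−F_min)/2 = 36.55 N; F_m = (F_max+F_min)/2 = 130.45 N
τ_a = K_W·8F_aD/(πd³) = 1.1916 × 31.139 = 37.105 MPa
τ_m = K_s·8F_mD/(πd³) = 1.0649 × 111.14 = 118.35 MPa
Goodman: 1/n_f = τ_a/S_se + τ_m/S_su = 37.105/393 + 118.35/843 = 0.09441 + 0.14039 = 0.2348
n_f = 1/0.2348 = 4.259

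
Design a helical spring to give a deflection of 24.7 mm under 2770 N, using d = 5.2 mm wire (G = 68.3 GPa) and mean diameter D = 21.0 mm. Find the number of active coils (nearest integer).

6

Required rate k = F/δ = 2770/24.7 = 112.15 N/mm
N_a = Gd⁴/(8D³k) = (68.3×10³ × 5.2⁴)/(8 × 21.0³ × 112.15)
    = 4.99383e+07 / 8.30865e+06 = 6.01 → 6 coils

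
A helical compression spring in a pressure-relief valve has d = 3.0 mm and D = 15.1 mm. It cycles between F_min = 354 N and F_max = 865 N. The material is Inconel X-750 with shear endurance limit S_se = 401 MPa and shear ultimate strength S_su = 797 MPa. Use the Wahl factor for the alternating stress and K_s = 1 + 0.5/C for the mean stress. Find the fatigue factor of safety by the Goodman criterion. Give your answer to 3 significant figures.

C = D/d = 15.1/3.0 = 5.0333; K_W = (4C−1)/(4C−4)+0.615/C = 1.3081; K_s = 1+0.5/C = 1.0993
F_a = (F_max−F_min)/2 = 255.5 N; F_m = (F_max+F_min)/2 = 609.5 N
τ_a = K_W·8F_aD/(πd³) = 1.3081 × 363.87 = 475.99 MPa
τ_m = K_s·8F_mD/(πd³) = 1.0993 × 868.01 = 954.24 MPa
Goodman: 1/n_f = τ_a/S_se + τ_m/S_su = 475.99/401 + 954.24/797 = 1.18701 + 1.19729 = 2.3843
n_f = 1/2.3843 = 0.4194

0.419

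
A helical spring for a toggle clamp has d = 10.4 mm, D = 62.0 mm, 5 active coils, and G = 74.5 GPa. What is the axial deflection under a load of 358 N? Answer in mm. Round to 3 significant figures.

3.92 mm

k = Gd⁴/(8D³N_a) = (74.5×10³)(10.4⁴)/(8·62.0³·5) = 91.423 N/mm
δ = F/k = 358 / 91.423 = 3.9159 mm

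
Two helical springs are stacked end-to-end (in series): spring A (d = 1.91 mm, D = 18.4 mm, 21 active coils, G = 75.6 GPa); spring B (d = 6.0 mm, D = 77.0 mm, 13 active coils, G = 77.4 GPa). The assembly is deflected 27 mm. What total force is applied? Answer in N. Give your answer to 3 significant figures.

k_A = Gd⁴/(8D³N_a) = (75.6×10³)(1.91⁴)/(8·18.4³·21) = 0.96137 N/mm
k_B = Gd⁴/(8D³N_a) = (77.4×10³)(6.0⁴)/(8·77.0³·13) = 2.1127 N/mm
Series: 1/k_eq = 1/0.96137 + 1/2.1127 = 1.5135; k_eq = 0.66072 N/mm
F = k_eq·δ = 0.66072·27 = 17.839 N

17.8 N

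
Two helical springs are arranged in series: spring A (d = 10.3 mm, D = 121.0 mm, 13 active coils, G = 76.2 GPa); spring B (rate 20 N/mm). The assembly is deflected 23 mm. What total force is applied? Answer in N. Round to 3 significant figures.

k_A = Gd⁴/(8D³N_a) = (76.2×10³)(10.3⁴)/(8·121.0³·13) = 4.6549 N/mm
Series: 1/k_eq = 1/4.6549 + 1/20 = 0.26483; k_eq = 3.7761 N/mm
F = k_eq·δ = 3.7761·23 = 86.85 N

86.8 N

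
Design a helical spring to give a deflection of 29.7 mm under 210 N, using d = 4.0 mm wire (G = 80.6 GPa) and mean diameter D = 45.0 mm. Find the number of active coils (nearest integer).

Required rate k = F/δ = 210/29.7 = 7.0707 N/mm
N_a = Gd⁴/(8D³k) = (80.6×10³ × 4.0⁴)/(8 × 45.0³ × 7.0707)
    = 2.06336e+07 / 5.15455e+06 = 4.003 → 4 coils

4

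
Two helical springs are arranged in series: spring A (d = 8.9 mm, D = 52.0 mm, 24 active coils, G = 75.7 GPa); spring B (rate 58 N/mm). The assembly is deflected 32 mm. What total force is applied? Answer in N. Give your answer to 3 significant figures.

432 N

k_A = Gd⁴/(8D³N_a) = (75.7×10³)(8.9⁴)/(8·52.0³·24) = 17.593 N/mm
Series: 1/k_eq = 1/17.593 + 1/58 = 0.074082; k_eq = 13.499 N/mm
F = k_eq·δ = 13.499·32 = 431.96 N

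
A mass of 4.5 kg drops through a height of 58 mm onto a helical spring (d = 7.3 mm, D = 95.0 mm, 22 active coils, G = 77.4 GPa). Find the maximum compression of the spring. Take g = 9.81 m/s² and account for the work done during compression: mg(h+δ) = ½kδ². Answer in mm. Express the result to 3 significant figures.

96.9 mm

k = Gd⁴/(8D³N_a) = (77.4×10³)(7.3⁴)/(8·95.0³·22) = 1.4566 N/mm
W = mg = 4.5 × 9.81 = 44.145 N
½kδ² − Wδ − Wh = 0 → δ = (W + √(W² + 2kWh))/k
δ = (44.145 + √(1948.8 + 7459.13))/1.4566 = (44.145 + 96.994)/1.4566 = 96.895 mm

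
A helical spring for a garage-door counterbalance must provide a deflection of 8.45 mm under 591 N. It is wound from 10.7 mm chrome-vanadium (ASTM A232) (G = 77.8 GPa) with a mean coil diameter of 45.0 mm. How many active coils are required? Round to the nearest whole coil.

Required rate k = F/δ = 591/8.45 = 69.941 N/mm
N_a = Gd⁴/(8D³k) = (77.8×10³ × 10.7⁴)/(8 × 45.0³ × 69.941)
    = 1.0198e+09 / 5.09869e+07 = 20 → 20 coils

20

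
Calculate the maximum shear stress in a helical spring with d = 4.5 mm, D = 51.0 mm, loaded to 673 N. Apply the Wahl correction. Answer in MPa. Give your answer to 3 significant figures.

Spring index C = D/d = 51.0/4.5 = 11.3333
K_W = (4C−1)/(4C−4) + 0.615/C = 44.333/41.333 + 0.0543 = 1.1268
τ₀ = 8FD/(πd³) = 8·673·51.0/(π·4.5³) = 274584/286.28 = 959.15 MPa
τ_max = K·τ₀ = 1.1268 × 959.15 = 1080.8 MPa

1080 MPa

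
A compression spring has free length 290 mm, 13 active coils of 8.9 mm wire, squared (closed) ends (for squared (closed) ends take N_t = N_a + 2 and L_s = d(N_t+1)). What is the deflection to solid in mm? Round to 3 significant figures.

148 mm

N_t = 15; L_s = 8.9·16 = 142.4 mm
δ_solid = L₀ − L_s = 290 − 142.4 = 147.6 mm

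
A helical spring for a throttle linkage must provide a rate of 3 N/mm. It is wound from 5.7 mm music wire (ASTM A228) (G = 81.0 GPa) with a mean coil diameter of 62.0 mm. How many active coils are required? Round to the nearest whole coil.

15

N_a = Gd⁴/(8D³k) = (81.0×10³ × 5.7⁴)/(8 × 62.0³ × 3)
    = 8.55036e+07 / 5.71987e+06 = 14.95 → 15 coils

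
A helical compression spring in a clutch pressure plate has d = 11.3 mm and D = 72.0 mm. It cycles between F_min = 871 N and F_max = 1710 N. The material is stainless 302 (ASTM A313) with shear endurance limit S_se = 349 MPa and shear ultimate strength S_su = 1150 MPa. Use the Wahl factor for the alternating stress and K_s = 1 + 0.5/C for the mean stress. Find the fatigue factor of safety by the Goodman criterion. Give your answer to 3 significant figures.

2.92

C = D/d = 72.0/11.3 = 6.3717; K_W = (4C−1)/(4C−4)+0.615/C = 1.2361; K_s = 1+0.5/C = 1.0785
F_a = (F_max−F_min)/2 = 419.5 N; F_m = (F_max+F_min)/2 = 1290.5 N
τ_a = K_W·8F_aD/(πd³) = 1.2361 × 53.305 = 65.893 MPa
τ_m = K_s·8F_mD/(πd³) = 1.0785 × 163.98 = 176.85 MPa
Goodman: 1/n_f = τ_a/S_se + τ_m/S_su = 65.893/349 + 176.85/1150 = 0.18880 + 0.15378 = 0.34259
n_f = 1/0.34259 = 2.919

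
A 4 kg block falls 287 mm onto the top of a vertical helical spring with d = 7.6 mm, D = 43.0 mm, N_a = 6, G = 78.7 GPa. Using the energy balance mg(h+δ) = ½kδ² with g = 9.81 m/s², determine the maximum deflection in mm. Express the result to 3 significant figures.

18.7 mm

k = Gd⁴/(8D³N_a) = (78.7×10³)(7.6⁴)/(8·43.0³·6) = 68.799 N/mm
W = mg = 4 × 9.81 = 39.24 N
½kδ² − Wδ − Wh = 0 → δ = (W + √(W² + 2kWh))/k
δ = (39.24 + √(1539.8 + 1.54961e+06))/68.799 = (39.24 + 1245.5)/68.799 = 18.673 mm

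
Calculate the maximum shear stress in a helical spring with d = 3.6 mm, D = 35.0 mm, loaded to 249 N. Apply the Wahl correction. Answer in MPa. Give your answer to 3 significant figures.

547 MPa

Spring index C = D/d = 35.0/3.6 = 9.7222
K_W = (4C−1)/(4C−4) + 0.615/C = 37.889/34.889 + 0.0633 = 1.1492
τ₀ = 8FD/(πd³) = 8·249·35.0/(π·3.6³) = 69720/146.57 = 475.66 MPa
τ_max = K·τ₀ = 1.1492 × 475.66 = 546.65 MPa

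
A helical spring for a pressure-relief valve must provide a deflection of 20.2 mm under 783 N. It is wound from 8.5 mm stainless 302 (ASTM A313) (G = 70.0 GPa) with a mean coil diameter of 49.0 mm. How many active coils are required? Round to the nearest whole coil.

10

Required rate k = F/δ = 783/20.2 = 38.762 N/mm
N_a = Gd⁴/(8D³k) = (70.0×10³ × 8.5⁴)/(8 × 49.0³ × 38.762)
    = 3.65404e+08 / 3.64828e+07 = 10.02 → 10 coils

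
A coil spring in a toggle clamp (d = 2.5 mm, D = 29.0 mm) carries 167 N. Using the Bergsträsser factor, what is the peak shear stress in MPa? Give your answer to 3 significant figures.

880 MPa

Spring index C = D/d = 29.0/2.5 = 11.6000
K_B = (4C+2)/(4C−3) = 48.400/43.400 = 1.1152
τ₀ = 8FD/(πd³) = 8·167·29.0/(π·2.5³) = 38744/49.087 = 789.29 MPa
τ_max = K·τ₀ = 1.1152 × 789.29 = 880.22 MPa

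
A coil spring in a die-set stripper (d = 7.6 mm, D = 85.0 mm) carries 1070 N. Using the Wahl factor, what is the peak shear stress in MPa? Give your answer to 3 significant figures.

595 MPa

Spring index C = D/d = 85.0/7.6 = 11.1842
K_W = (4C−1)/(4C−4) + 0.615/C = 43.737/40.737 + 0.0550 = 1.1286
τ₀ = 8FD/(πd³) = 8·1070·85.0/(π·7.6³) = 727600/1379.1 = 527.6 MPa
τ_max = K·τ₀ = 1.1286 × 527.6 = 595.46 MPa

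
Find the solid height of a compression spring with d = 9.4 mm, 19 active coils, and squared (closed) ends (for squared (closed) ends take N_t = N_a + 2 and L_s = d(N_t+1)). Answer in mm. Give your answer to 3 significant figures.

squared (closed) ends: N_t = N_a + 2 = 19 + 2 = 21
L_s = d·(N_t+1) = 9.4 × 22 = 206.8 mm

207 mm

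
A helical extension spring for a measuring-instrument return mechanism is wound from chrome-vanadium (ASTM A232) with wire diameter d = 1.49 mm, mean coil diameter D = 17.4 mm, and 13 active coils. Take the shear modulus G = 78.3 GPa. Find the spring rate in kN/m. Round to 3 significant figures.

k = Gd⁴/(8D³N_a) = (78.3×10³ × 1.49⁴) / (8 × 17.4³ × 13)
  = 385928 / 547874 = 0.70441 N/mm

0.704 kN/m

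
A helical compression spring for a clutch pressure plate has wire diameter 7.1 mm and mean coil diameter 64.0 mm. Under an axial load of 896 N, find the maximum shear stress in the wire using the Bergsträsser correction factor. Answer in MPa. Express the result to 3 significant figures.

470 MPa

Spring index C = D/d = 64.0/7.1 = 9.0141
K_B = (4C+2)/(4C−3) = 38.056/33.056 = 1.1513
τ₀ = 8FD/(πd³) = 8·896·64.0/(π·7.1³) = 458752/1124.4 = 407.99 MPa
τ_max = K·τ₀ = 1.1513 × 407.99 = 469.71 MPa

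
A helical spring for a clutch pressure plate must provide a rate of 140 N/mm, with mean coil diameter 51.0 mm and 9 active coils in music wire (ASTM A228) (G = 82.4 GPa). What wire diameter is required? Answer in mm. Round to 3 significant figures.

d = (8D³N_a·k / G)^(1/4) = (8·51.0³·9·140 / (82.4×10³))^0.25
  = (16227)^0.25 = 11.2865 mm

11.3 mm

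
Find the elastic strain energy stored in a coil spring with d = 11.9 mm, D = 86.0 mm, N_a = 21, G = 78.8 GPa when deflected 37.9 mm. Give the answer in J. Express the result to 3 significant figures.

10.6 J

k = Gd⁴/(8D³N_a) = (78.8×10³)(11.9⁴)/(8·86.0³·21) = 14.788 N/mm
U = ½kδ² = 0.5 × 14.788 × 37.9² = 10621 N·mm = 10.621 J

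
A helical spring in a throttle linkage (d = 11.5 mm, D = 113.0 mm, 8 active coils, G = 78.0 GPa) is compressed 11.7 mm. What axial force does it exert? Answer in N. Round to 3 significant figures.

k = Gd⁴/(8D³N_a) = (78.0×10³)(11.5⁴)/(8·113.0³·8) = 14.773 N/mm
F = k·δ = 14.773 × 11.7 = 172.84 N

173 N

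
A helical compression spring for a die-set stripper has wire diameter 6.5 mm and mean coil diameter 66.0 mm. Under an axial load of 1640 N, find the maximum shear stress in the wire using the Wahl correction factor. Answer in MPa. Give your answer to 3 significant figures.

Spring index C = D/d = 66.0/6.5 = 10.1538
K_W = (4C−1)/(4C−4) + 0.615/C = 39.615/36.615 + 0.0606 = 1.1425
τ₀ = 8FD/(πd³) = 8·1640·66.0/(π·6.5³) = 865920/862.76 = 1003.7 MPa
τ_max = K·τ₀ = 1.1425 × 1003.7 = 1146.7 MPa

1150 MPa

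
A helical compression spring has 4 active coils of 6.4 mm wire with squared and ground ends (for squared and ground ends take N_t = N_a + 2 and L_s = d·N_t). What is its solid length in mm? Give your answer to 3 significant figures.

squared and ground ends: N_t = N_a + 2 = 4 + 2 = 6
L_s = d·N_t = 6.4 × 6 = 38.4 mm

38.4 mm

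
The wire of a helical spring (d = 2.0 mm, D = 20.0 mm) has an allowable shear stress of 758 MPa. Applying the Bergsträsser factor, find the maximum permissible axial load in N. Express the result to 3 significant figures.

105 N

C = D/d = 20.0/2.0 = 10.0000
K_B = (4C+2)/(4C−3) = 42.000/37.000 = 1.1351
τ_max = K·8FD/(πd³) → F_max = τ_allow·πd³/(8DK)
F_max = 758·π·2.0³/(8·20.0·1.1351) = 19051/181.62 = 104.89 N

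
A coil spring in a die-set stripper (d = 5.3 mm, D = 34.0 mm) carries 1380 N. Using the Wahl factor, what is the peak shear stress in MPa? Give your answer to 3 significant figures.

991 MPa

Spring index C = D/d = 34.0/5.3 = 6.4151
K_W = (4C−1)/(4C−4) + 0.615/C = 24.660/21.660 + 0.0959 = 1.2344
τ₀ = 8FD/(πd³) = 8·1380·34.0/(π·5.3³) = 375360/467.71 = 802.55 MPa
τ_max = K·τ₀ = 1.2344 × 802.55 = 990.64 MPa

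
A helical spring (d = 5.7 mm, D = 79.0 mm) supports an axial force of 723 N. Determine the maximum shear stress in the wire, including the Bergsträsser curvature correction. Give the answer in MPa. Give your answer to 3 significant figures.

860 MPa

Spring index C = D/d = 79.0/5.7 = 13.8596
K_B = (4C+2)/(4C−3) = 57.439/52.439 = 1.0953
τ₀ = 8FD/(πd³) = 8·723·79.0/(π·5.7³) = 456936/581.8 = 785.38 MPa
τ_max = K·τ₀ = 1.0953 × 785.38 = 860.27 MPa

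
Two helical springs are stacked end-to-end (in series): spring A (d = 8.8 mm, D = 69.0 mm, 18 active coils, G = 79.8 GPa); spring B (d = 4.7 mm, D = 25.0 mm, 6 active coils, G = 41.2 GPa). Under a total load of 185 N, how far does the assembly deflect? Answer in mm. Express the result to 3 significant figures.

25.2 mm

k_A = Gd⁴/(8D³N_a) = (79.8×10³)(8.8⁴)/(8·69.0³·18) = 10.116 N/mm
k_B = Gd⁴/(8D³N_a) = (41.2×10³)(4.7⁴)/(8·25.0³·6) = 26.806 N/mm
Series: 1/k_eq = 1/10.116 + 1/26.806 = 0.13616; k_eq = 7.3446 N/mm
δ = F/k_eq = 185/7.3446 = 25.189 mm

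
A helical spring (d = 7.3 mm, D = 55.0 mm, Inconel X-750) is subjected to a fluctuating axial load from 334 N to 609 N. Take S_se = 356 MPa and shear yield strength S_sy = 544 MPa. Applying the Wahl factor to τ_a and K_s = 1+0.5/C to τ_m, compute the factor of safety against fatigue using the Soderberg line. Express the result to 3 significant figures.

2.00

C = D/d = 55.0/7.3 = 7.5342; K_W = (4C−1)/(4C−4)+0.615/C = 1.1964; K_s = 1+0.5/C = 1.0664
F_a = (F_max−F_min)/2 = 137.5 N; F_m = (F_max+F_min)/2 = 471.5 N
τ_a = K_W·8F_aD/(πd³) = 1.1964 × 49.504 = 59.226 MPa
τ_m = K_s·8F_mD/(πd³) = 1.0664 × 169.75 = 181.02 MPa
Soderberg: 1/n_f = τ_a/S_se + τ_m/S_sy = 59.226/356 + 181.02/544 = 0.16637 + 0.33275 = 0.49912
n_f = 1/0.49912 = 2.004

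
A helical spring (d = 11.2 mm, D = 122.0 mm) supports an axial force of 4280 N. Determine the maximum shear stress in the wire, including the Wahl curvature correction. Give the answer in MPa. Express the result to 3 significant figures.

1070 MPa

Spring index C = D/d = 122.0/11.2 = 10.8929
K_W = (4C−1)/(4C−4) + 0.615/C = 42.571/39.571 + 0.0565 = 1.1323
τ₀ = 8FD/(πd³) = 8·4280·122.0/(π·11.2³) = 4.17728e+06/4413.7 = 946.43 MPa
τ_max = K·τ₀ = 1.1323 × 946.43 = 1071.6 MPa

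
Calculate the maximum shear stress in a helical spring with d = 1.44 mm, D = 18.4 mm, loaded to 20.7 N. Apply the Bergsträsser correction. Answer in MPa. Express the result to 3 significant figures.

359 MPa

Spring index C = D/d = 18.4/1.44 = 12.7778
K_B = (4C+2)/(4C−3) = 53.111/48.111 = 1.1039
τ₀ = 8FD/(πd³) = 8·20.7·18.4/(π·1.44³) = 3047.04/9.3807 = 324.82 MPa
τ_max = K·τ₀ = 1.1039 × 324.82 = 358.58 MPa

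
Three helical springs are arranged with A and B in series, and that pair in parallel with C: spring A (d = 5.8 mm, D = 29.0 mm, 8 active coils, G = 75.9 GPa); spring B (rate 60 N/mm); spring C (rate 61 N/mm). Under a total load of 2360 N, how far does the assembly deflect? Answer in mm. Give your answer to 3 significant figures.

26.3 mm

k_A = Gd⁴/(8D³N_a) = (75.9×10³)(5.8⁴)/(8·29.0³·8) = 55.028 N/mm
Springs A,B series: k_AB = 1/(1/55.028+1/60) = 28.703 N/mm; parallel with C: k_eq = 28.703+61 = 89.703 N/mm
δ = F/k_eq = 2360/89.703 = 26.309 mm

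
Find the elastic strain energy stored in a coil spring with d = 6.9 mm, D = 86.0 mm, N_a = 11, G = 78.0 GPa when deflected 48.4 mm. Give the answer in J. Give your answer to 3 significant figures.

k = Gd⁴/(8D³N_a) = (78.0×10³)(6.9⁴)/(8·86.0³·11) = 3.1587 N/mm
U = ½kδ² = 0.5 × 3.1587 × 48.4² = 3699.8 N·mm = 3.6998 J

3.70 J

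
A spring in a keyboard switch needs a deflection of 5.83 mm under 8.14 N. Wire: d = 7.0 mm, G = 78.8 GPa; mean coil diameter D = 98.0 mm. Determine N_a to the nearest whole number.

Required rate k = F/δ = 8.14/5.83 = 1.3962 N/mm
N_a = Gd⁴/(8D³k) = (78.8×10³ × 7.0⁴)/(8 × 98.0³ × 1.3962)
    = 1.89199e+08 / 1.05129e+07 = 18 → 18 coils

18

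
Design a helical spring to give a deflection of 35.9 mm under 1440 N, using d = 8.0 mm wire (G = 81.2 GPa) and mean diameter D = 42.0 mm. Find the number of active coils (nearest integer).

14

Required rate k = F/δ = 1440/35.9 = 40.111 N/mm
N_a = Gd⁴/(8D³k) = (81.2×10³ × 8.0⁴)/(8 × 42.0³ × 40.111)
    = 3.32595e+08 / 2.37742e+07 = 13.99 → 14 coils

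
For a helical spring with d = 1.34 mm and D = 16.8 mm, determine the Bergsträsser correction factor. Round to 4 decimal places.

C = D/d = 16.8/1.34 = 12.5373
K_B = (4C+2)/(4C−3) = 52.149/47.149 = 1.1060

1.1060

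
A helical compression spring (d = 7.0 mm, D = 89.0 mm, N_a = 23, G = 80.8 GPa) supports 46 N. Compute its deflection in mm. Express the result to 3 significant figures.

k = Gd⁴/(8D³N_a) = (80.8×10³)(7.0⁴)/(8·89.0³·23) = 1.4956 N/mm
δ = F/k = 46 / 1.4956 = 30.757 mm

30.8 mm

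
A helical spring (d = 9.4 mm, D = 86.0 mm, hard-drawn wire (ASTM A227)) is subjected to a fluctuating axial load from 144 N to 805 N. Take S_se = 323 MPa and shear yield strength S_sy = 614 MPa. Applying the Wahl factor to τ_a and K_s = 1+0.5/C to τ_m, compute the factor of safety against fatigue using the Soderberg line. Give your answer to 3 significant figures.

1.90

C = D/d = 86.0/9.4 = 9.1489; K_W = (4C−1)/(4C−4)+0.615/C = 1.1593; K_s = 1+0.5/C = 1.0547
F_a = (F_max−F_min)/2 = 330.5 N; F_m = (F_max+F_min)/2 = 474.5 N
τ_a = K_W·8F_aD/(πd³) = 1.1593 × 87.142 = 101.02 MPa
τ_m = K_s·8F_mD/(πd³) = 1.0547 × 125.11 = 131.95 MPa
Soderberg: 1/n_f = τ_a/S_se + τ_m/S_sy = 101.02/323 + 131.95/614 = 0.31275 + 0.21490 = 0.52765
n_f = 1/0.52765 = 1.895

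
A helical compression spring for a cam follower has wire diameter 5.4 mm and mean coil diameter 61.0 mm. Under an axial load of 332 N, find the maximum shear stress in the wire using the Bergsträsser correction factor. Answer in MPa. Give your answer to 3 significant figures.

Spring index C = D/d = 61.0/5.4 = 11.2963
K_B = (4C+2)/(4C−3) = 47.185/42.185 = 1.1185
τ₀ = 8FD/(πd³) = 8·332·61.0/(π·5.4³) = 162016/494.69 = 327.51 MPa
τ_max = K·τ₀ = 1.1185 × 327.51 = 366.33 MPa

366 MPa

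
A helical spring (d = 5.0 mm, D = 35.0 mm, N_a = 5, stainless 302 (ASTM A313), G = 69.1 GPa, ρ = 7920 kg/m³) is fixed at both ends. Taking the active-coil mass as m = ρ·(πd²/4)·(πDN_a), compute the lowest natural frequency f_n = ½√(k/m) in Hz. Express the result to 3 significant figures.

k = Gd⁴/(8D³N_a) = (69.1×10³)(5.0⁴)/(8·35.0³·5) = 25.182 N/mm = 25182 N/m
Wire length L = πDN_a = π·35.0·5 = 549.78 mm
m = ρ·(πd²/4)·L = 7920 × 19.635×10⁻⁶ m² × 0.54978 m = 0.085495 kg
f_n = ½√(k/m) = 0.5·√(25182/0.085495) = 0.5·√(2.9454e+05) = 271.36 Hz

271 Hz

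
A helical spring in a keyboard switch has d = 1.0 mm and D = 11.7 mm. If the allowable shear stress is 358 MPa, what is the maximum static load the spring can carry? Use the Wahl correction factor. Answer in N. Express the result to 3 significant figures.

10.7 N

C = D/d = 11.7/1.0 = 11.7000
K_W = (4C−1)/(4C−4) + 0.615/C = 45.800/42.800 + 0.0526 = 1.1227
τ_max = K·8FD/(πd³) → F_max = τ_allow·πd³/(8DK)
F_max = 358·π·1.0³/(8·11.7·1.1227) = 1124.7/105.08 = 10.703 N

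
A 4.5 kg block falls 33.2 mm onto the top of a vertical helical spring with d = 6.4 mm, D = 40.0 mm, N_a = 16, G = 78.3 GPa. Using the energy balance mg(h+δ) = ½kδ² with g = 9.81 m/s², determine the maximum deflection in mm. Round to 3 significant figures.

16.6 mm

k = Gd⁴/(8D³N_a) = (78.3×10³)(6.4⁴)/(8·40.0³·16) = 16.036 N/mm
W = mg = 4.5 × 9.81 = 44.145 N
½kδ² − Wδ − Wh = 0 → δ = (W + √(W² + 2kWh))/k
δ = (44.145 + √(1948.8 + 47004.7))/16.036 = (44.145 + 221.25)/16.036 = 16.55 mm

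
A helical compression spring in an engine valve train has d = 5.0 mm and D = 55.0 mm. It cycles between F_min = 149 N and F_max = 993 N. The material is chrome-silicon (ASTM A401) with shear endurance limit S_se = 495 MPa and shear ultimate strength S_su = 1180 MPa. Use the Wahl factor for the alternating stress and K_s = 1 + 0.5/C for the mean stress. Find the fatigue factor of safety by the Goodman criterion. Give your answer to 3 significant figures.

C = D/d = 55.0/5.0 = 11.0000; K_W = (4C−1)/(4C−4)+0.615/C = 1.1309; K_s = 1+0.5/C = 1.0455
F_a = (F_max−F_min)/2 = 422 N; F_m = (F_max+F_min)/2 = 571 N
τ_a = K_W·8F_aD/(πd³) = 1.1309 × 472.83 = 534.73 MPa
τ_m = K_s·8F_mD/(πd³) = 1.0455 × 639.78 = 668.86 MPa
Goodman: 1/n_f = τ_a/S_se + τ_m/S_su = 534.73/495 + 668.86/1180 = 1.08026 + 0.56683 = 1.6471
n_f = 1/1.6471 = 0.6071

0.607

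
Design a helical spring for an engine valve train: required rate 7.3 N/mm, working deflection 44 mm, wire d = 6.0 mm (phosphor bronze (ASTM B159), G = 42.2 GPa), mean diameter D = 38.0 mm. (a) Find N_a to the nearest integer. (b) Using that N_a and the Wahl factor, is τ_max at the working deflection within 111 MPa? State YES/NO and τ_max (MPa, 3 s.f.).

N_a = Gd⁴/(8D³k) = (42.2×10³)(6.0⁴)/(8·38.0³·7.3) = 17.07 → N_a = 17
Actual rate k = Gd⁴/(8D³·17) = 7.3287 N/mm
Working load F = kδ = 7.3287·44 = 322.46 N
C = 38.0/6.0 = 6.3333; K_W = (4C−1)/(4C−4)+0.615/C = 1.2377
τ_max = K_W·8FD/(πd³) = 1.2377·144.46 = 178.8 MPa
τ_max > 111 MPa → exceeds allowable

(a) 17 coils; (b) NO, τ_max = 179 MPa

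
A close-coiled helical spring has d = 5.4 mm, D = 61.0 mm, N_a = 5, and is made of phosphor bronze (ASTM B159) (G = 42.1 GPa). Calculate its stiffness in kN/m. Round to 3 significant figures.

k = Gd⁴/(8D³N_a) = (42.1×10³ × 5.4⁴) / (8 × 61.0³ × 5)
  = 3.57979e+07 / 9.07924e+06 = 3.9428 N/mm

3.94 kN/m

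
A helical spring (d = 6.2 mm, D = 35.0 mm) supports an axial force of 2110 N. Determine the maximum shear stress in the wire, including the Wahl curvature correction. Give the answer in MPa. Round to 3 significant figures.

1000 MPa

Spring index C = D/d = 35.0/6.2 = 5.6452
K_W = (4C−1)/(4C−4) + 0.615/C = 21.581/18.581 + 0.1089 = 1.2704
τ₀ = 8FD/(πd³) = 8·2110·35.0/(π·6.2³) = 590800/748.73 = 789.07 MPa
τ_max = K·τ₀ = 1.2704 × 789.07 = 1002.4 MPa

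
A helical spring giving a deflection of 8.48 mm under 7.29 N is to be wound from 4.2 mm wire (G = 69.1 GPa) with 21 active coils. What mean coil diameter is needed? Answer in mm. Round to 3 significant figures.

53.0 mm

Required rate k = F/δ = 7.29/8.48 = 0.85967 N/mm
D = (Gd⁴/(8N_a·k))^(1/3) = (69.1×10³·4.2⁴/(8·21·0.85967))^(1/3)
  = (148879)^(1/3) = 53.0003 mm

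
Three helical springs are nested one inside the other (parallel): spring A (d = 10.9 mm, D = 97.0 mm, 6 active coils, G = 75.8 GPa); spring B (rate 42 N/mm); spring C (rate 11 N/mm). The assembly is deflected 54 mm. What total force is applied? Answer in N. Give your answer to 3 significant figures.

k_A = Gd⁴/(8D³N_a) = (75.8×10³)(10.9⁴)/(8·97.0³·6) = 24.424 N/mm
Parallel: k_eq = 24.424 + 42 + 11 = 77.424 N/mm
F = k_eq·δ = 77.424·54 = 4180.9 N

4180 N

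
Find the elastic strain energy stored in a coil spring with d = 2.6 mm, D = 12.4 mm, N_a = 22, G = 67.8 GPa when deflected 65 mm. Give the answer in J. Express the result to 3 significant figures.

19.5 J

k = Gd⁴/(8D³N_a) = (67.8×10³)(2.6⁴)/(8·12.4³·22) = 9.2331 N/mm
U = ½kδ² = 0.5 × 9.2331 × 65² = 19505 N·mm = 19.505 J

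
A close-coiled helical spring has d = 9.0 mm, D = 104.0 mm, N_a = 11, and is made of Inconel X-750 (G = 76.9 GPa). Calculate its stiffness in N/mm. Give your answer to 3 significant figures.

5.10 N/mm

k = Gd⁴/(8D³N_a) = (76.9×10³ × 9.0⁴) / (8 × 104.0³ × 11)
  = 5.04541e+08 / 9.8988e+07 = 5.097 N/mm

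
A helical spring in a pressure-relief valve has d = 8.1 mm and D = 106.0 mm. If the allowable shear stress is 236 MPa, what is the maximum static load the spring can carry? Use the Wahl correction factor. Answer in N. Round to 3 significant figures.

C = D/d = 106.0/8.1 = 13.0864
K_W = (4C−1)/(4C−4) + 0.615/C = 51.346/48.346 + 0.0470 = 1.1090
τ_max = K·8FD/(πd³) → F_max = τ_allow·πd³/(8DK)
F_max = 236·π·8.1³/(8·106.0·1.1090) = 3.9402e+05/940.47 = 418.96 N

419 N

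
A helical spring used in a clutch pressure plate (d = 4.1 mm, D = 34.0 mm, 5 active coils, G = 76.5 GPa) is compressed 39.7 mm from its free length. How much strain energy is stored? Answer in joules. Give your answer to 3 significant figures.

10.8 J

k = Gd⁴/(8D³N_a) = (76.5×10³)(4.1⁴)/(8·34.0³·5) = 13.75 N/mm
U = ½kδ² = 0.5 × 13.75 × 39.7² = 10836 N·mm = 10.836 J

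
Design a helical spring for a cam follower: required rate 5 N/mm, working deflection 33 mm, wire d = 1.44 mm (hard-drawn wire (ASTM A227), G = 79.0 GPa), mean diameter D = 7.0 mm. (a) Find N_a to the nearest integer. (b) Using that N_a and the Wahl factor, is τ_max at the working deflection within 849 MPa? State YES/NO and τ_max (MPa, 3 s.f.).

(a) 25 coils; (b) NO, τ_max = 1290 MPa

N_a = Gd⁴/(8D³k) = (79.0×10³)(1.44⁴)/(8·7.0³·5) = 24.76 → N_a = 25
Actual rate k = Gd⁴/(8D³·25) = 4.9517 N/mm
Working load F = kδ = 4.9517·33 = 163.41 N
C = 7.0/1.44 = 4.8611; K_W = (4C−1)/(4C−4)+0.615/C = 1.3208
τ_max = K_W·8FD/(πd³) = 1.3208·975.48 = 1288.4 MPa
τ_max > 849 MPa → exceeds allowable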